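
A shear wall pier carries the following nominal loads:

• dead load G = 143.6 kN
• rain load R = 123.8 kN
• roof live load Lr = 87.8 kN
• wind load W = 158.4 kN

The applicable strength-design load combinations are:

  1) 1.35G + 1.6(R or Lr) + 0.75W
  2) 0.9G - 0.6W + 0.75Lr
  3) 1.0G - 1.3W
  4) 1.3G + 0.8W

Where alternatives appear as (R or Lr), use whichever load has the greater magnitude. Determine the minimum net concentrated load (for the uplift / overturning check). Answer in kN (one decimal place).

-62.3 kN

(R or Lr) → R = 123.8 kN.
1) 1.35(143.6) + 1.6(123.8) + 0.75(158.4) = 510.7
2) 0.9(143.6) - 0.6(158.4) + 0.75(87.8) = 129.2 - 95.0 + 65.9 = 100.1
3) 1.0(143.6) - 1.3(158.4) = 143.6 - 205.9 = -62.3
4) 1.3(143.6) + 0.8(158.4) = 186.7 + 126.7 = 313.4
Combination 3 gives the minimum: -62.3 kN.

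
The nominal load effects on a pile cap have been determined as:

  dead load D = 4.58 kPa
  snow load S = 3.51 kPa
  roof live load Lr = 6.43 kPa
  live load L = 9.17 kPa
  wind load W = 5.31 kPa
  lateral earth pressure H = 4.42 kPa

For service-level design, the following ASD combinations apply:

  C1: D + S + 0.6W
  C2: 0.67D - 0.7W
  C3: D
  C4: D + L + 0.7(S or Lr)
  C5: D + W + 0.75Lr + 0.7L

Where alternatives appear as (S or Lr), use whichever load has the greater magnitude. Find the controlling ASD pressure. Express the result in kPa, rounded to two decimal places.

21.13 kPa

(S or Lr) → Lr = 6.43 kPa.
C1: 1.0(4.58) + 1.0(3.51) + 0.6(5.31) = 11.28
C2: 0.67(4.58) - 0.7(5.31) = -0.65
C3: 1.0(4.58) = 4.58
C4: 1.0(4.58) + 1.0(9.17) + 0.7(6.43) = 18.25
C5: 1.0(4.58) + 1.0(5.31) + 0.75(6.43) + 0.7(9.17) = 21.13
The controlling combination is 5, giving 21.13 kPa.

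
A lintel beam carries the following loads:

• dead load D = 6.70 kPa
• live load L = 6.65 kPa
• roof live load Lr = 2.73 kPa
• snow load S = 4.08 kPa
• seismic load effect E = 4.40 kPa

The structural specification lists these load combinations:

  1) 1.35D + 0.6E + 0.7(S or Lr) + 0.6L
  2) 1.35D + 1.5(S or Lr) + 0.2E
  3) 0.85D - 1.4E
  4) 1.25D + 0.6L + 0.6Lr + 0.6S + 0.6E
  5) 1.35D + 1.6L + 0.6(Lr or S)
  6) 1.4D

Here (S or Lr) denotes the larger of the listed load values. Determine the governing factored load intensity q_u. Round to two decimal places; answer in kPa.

(S or Lr) → S = 4.08 kPa; (Lr or S) → S = 4.08 kPa.
1) 1.35(6.70) + 0.6(4.40) + 0.7(4.08) + 0.6(6.65) = 18.53
2) 1.35(6.70) + 1.5(4.08) + 0.2(4.40) = 9.05 + 6.12 + 0.88 = 16.05
3) 0.85(6.70) - 1.4(4.40) = -0.47
4) 1.25(6.70) + 0.6(6.65) + 0.6(2.73) + 0.6(4.08) + 0.6(4.40) = 19.09
5) 1.35(6.70) + 1.6(6.65) + 0.6(4.08) = 22.13
6) 1.4(6.70) = 9.38
Combination 5 governs: q_u = 22.13 kPa.

22.13 kPa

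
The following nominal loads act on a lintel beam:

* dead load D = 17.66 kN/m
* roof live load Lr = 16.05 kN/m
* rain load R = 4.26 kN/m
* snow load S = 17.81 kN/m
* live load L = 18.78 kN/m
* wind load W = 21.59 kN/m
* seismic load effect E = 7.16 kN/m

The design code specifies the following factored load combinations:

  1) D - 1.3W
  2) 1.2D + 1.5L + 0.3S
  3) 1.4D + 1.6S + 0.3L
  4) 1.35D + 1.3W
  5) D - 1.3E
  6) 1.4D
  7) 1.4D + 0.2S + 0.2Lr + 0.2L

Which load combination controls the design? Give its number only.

1) 1.0(17.66) - 1.3(21.59) = 17.66 - 28.07 = -10.41
2) 1.2(17.66) + 1.5(18.78) + 0.3(17.81) = 54.71
3) 1.4(17.66) + 1.6(17.81) + 0.3(18.78) = 24.72 + 28.50 + 5.63 = 58.85
4) 1.35(17.66) + 1.3(21.59) = 23.84 + 28.07 = 51.91
5) 1.0(17.66) - 1.3(7.16) = 17.66 - 9.31 = 8.35
6) 1.4(17.66) = 24.72
7) 1.4(17.66) + 0.2(17.81) + 0.2(16.05) + 0.2(18.78) = 24.72 + 3.56 + 3.21 + 3.76 = 35.25
The largest value is 58.85 kN/m from combination 3.

Combination 3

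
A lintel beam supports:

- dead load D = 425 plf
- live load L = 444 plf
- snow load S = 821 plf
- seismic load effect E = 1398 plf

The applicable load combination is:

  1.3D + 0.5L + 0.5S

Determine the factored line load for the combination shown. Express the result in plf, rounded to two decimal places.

1.3(425) + 0.5(444) + 0.5(821) = 552.50 + 222.00 + 410.50 = 1185.00
w_u = 1185.00 plf.

1185.00 plf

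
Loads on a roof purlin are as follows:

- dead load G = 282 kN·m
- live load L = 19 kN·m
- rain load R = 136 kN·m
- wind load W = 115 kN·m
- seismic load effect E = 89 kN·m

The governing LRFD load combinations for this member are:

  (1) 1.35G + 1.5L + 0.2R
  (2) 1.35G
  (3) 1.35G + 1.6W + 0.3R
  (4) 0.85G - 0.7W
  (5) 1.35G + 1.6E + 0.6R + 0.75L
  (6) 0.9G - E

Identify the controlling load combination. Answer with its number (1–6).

(1) 1.35(282) + 1.5(19) + 0.2(136) = 380.70 + 28.50 + 27.20 = 436.40
(2) 1.35(282) = 380.70
(3) 1.35(282) + 1.6(115) + 0.3(136) = 380.70 + 184.00 + 40.80 = 605.50
(4) 0.85(282) - 0.7(115) = 239.70 - 80.50 = 159.20
(5) 1.35(282) + 1.6(89) + 0.6(136) + 0.75(19) = 380.70 + 142.40 + 81.60 + 14.25 = 618.95
(6) 0.9(282) - 1.0(89) = 253.80 - 89.00 = 164.80
The largest value is 618.95 kN·m from combination 5.

Combination 5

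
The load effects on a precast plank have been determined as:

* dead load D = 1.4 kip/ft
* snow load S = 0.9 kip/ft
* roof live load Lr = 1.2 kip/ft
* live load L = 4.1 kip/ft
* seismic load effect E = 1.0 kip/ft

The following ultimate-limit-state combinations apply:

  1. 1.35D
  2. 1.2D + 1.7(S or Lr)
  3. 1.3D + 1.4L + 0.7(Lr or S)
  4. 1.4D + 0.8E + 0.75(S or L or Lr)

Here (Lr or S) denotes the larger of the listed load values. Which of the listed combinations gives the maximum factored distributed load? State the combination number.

(S or Lr) → Lr = 1.2 kip/ft; (Lr or S) → Lr = 1.2 kip/ft; (S or L or Lr) → L = 4.1 kip/ft.
1. 1.35(1.4) = 1.89
2. 1.2(1.4) + 1.7(1.2) = 3.72
3. 1.3(1.4) + 1.4(4.1) + 0.7(1.2) = 8.40
4. 1.4(1.4) + 0.8(1.0) + 0.75(4.1) = 5.84
The largest value is 8.40 kip/ft from combination 3.

Combination 3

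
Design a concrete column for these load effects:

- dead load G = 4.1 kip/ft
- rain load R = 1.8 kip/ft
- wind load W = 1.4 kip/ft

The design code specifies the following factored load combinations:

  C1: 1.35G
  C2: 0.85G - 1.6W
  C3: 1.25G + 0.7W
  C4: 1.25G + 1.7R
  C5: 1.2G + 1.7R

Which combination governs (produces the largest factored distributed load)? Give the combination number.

Combination 4

C1: 1.35(4.1) = 5.54
C2: 0.85(4.1) - 1.6(1.4) = 3.49 - 2.24 = 1.25
C3: 1.25(4.1) + 0.7(1.4) = 5.13 + 0.98 = 6.11
C4: 1.25(4.1) + 1.7(1.8) = 5.13 + 3.06 = 8.19
C5: 1.2(4.1) + 1.7(1.8) = 4.92 + 3.06 = 7.98
The largest value is 8.19 kip/ft from combination 4.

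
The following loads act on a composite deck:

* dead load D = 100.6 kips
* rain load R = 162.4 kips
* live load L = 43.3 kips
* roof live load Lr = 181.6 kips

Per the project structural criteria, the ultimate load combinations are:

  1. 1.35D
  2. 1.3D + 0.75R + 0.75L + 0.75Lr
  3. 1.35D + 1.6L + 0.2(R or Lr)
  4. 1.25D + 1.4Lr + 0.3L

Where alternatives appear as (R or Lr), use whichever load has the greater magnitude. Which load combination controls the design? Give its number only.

(R or Lr) → Lr = 181.6 kips.
1. 1.35(100.6) = 135.8
2. 1.3(100.6) + 0.75(162.4) + 0.75(43.3) + 0.75(181.6) = 421.3
3. 1.35(100.6) + 1.6(43.3) + 0.2(181.6) = 241.4
4. 1.25(100.6) + 1.4(181.6) + 0.3(43.3) = 393.0
The largest value is 421.3 kips from combination 2.

Combination 2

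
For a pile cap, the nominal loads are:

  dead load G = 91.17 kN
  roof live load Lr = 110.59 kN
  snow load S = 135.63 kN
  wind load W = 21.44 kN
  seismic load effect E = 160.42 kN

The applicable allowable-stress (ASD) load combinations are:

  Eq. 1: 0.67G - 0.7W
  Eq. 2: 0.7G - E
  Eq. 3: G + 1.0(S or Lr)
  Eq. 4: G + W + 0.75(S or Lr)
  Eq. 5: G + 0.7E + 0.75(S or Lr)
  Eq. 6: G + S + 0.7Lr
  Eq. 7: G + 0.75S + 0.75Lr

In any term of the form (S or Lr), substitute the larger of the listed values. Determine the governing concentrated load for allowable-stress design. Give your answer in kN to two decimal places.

(S or Lr) → S = 135.63 kN.
Eq. 1: 0.67(91.17) - 0.7(21.44) = 46.08
Eq. 2: 0.7(91.17) - 1.0(160.42) = 63.82 - 160.42 = -96.60
Eq. 3: 1.0(91.17) + 1.0(135.63) = 91.17 + 135.63 = 226.80
Eq. 4: 1.0(91.17) + 1.0(21.44) + 0.75(135.63) = 91.17 + 21.44 + 101.72 = 214.33
Eq. 5: 1.0(91.17) + 0.7(160.42) + 0.75(135.63) = 305.19
Eq. 6: 1.0(91.17) + 1.0(135.63) + 0.7(110.59) = 91.17 + 135.63 + 77.41 = 304.21
Eq. 7: 1.0(91.17) + 0.75(135.63) + 0.75(110.59) = 275.84
Combination 5 governs: P = 305.19 kN.

305.19 kN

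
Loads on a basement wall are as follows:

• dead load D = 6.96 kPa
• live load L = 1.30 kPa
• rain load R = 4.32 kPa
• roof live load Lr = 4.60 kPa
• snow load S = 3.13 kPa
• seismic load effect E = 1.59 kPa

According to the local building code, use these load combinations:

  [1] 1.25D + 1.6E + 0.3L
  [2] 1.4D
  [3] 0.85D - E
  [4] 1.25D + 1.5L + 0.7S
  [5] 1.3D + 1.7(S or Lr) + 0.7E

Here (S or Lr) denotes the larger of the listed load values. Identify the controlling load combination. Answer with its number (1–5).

Combination 5

(S or Lr) → Lr = 4.60 kPa.
[1] 1.25(6.96) + 1.6(1.59) + 0.3(1.30) = 8.70 + 2.54 + 0.39 = 11.63
[2] 1.4(6.96) = 9.74
[3] 0.85(6.96) - 1.0(1.59) = 5.92 - 1.59 = 4.33
[4] 1.25(6.96) + 1.5(1.30) + 0.7(3.13) = 8.70 + 1.95 + 2.19 = 12.84
[5] 1.3(6.96) + 1.7(4.60) + 0.7(1.59) = 9.05 + 7.82 + 1.11 = 17.98
The largest value is 17.98 kPa from combination 5.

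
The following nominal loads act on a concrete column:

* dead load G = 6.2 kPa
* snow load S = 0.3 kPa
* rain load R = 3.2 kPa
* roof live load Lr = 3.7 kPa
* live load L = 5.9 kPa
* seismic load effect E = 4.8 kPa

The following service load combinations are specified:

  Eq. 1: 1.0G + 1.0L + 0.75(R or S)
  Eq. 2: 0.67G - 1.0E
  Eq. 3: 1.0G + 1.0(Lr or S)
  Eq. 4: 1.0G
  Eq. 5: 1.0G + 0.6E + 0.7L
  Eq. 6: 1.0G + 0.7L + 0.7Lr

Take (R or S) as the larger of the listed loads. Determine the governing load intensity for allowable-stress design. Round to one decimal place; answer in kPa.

14.5 kPa

(R or S) → R = 3.2 kPa; (Lr or S) → Lr = 3.7 kPa.
Eq. 1: 1.0(6.2) + 1.0(5.9) + 0.75(3.2) = 6.2 + 5.9 + 2.4 = 14.5
Eq. 2: 0.67(6.2) - 1.0(4.8) = 4.2 - 4.8 = -0.6
Eq. 3: 1.0(6.2) + 1.0(3.7) = 6.2 + 3.7 = 9.9
Eq. 4: 1.0(6.2) = 6.2
Eq. 5: 1.0(6.2) + 0.6(4.8) + 0.7(5.9) = 6.2 + 2.9 + 4.1 = 13.2
Eq. 6: 1.0(6.2) + 0.7(5.9) + 0.7(3.7) = 6.2 + 4.1 + 2.6 = 12.9
The controlling combination is 1, giving 14.5 kPa.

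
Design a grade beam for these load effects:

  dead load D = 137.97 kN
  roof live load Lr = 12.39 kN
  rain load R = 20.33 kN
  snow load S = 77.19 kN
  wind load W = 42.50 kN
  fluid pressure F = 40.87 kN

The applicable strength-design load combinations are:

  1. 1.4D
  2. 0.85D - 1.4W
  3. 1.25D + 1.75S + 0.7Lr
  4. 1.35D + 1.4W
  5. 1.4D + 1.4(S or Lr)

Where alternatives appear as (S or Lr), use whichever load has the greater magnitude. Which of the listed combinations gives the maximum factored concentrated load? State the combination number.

Combination 3

(S or Lr) → S = 77.19 kN.
1. 1.4(137.97) = 193.16
2. 0.85(137.97) - 1.4(42.50) = 57.77
3. 1.25(137.97) + 1.75(77.19) + 0.7(12.39) = 316.22
4. 1.35(137.97) + 1.4(42.50) = 245.76
5. 1.4(137.97) + 1.4(77.19) = 301.22
The largest value is 316.22 kN from combination 3.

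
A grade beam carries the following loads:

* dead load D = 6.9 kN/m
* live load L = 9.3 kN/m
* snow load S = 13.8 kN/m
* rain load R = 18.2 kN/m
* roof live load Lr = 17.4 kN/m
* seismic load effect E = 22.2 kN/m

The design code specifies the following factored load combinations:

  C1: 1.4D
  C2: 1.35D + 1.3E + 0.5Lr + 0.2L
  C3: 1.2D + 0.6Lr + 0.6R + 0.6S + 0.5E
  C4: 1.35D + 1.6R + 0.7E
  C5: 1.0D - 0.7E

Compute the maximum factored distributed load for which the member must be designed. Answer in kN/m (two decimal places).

53.98 kN/m

C1: 1.4(6.9) = 9.66
C2: 1.35(6.9) + 1.3(22.2) + 0.5(17.4) + 0.2(9.3) = 48.74
C3: 1.2(6.9) + 0.6(17.4) + 0.6(18.2) + 0.6(13.8) + 0.5(22.2) = 49.02
C4: 1.35(6.9) + 1.6(18.2) + 0.7(22.2) = 53.98
C5: 1.0(6.9) - 0.7(22.2) = -8.64
Combination 4 governs: w_u = 53.98 kN/m.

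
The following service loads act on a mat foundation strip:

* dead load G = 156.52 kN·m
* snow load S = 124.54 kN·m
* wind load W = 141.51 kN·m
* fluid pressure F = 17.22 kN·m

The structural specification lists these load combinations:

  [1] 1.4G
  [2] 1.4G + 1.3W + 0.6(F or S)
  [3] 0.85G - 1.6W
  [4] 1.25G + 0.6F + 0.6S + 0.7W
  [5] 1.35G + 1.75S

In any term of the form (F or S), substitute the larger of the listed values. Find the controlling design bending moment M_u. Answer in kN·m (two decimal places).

477.82 kN·m

(F or S) → S = 124.54 kN·m.
[1] 1.4(156.52) = 219.13
[2] 1.4(156.52) + 1.3(141.51) + 0.6(124.54) = 477.82
[3] 0.85(156.52) - 1.6(141.51) = -93.37
[4] 1.25(156.52) + 0.6(17.22) + 0.6(124.54) + 0.7(141.51) = 379.76
[5] 1.35(156.52) + 1.75(124.54) = 429.25
Combination 2 governs: M_u = 477.82 kN·m.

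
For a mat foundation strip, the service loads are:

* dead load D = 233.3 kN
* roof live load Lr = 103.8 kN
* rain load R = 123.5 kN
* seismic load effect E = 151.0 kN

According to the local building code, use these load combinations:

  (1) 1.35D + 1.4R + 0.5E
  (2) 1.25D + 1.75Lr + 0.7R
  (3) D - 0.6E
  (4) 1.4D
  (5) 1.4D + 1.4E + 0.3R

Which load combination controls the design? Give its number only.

(1) 1.35(233.3) + 1.4(123.5) + 0.5(151.0) = 315.0 + 172.9 + 75.5 = 563.4
(2) 1.25(233.3) + 1.75(103.8) + 0.7(123.5) = 559.7
(3) 1.0(233.3) - 0.6(151.0) = 233.3 - 90.6 = 142.7
(4) 1.4(233.3) = 326.6
(5) 1.4(233.3) + 1.4(151.0) + 0.3(123.5) = 326.6 + 211.4 + 37.1 = 575.1
The largest value is 575.1 kN from combination 5.

Combination 5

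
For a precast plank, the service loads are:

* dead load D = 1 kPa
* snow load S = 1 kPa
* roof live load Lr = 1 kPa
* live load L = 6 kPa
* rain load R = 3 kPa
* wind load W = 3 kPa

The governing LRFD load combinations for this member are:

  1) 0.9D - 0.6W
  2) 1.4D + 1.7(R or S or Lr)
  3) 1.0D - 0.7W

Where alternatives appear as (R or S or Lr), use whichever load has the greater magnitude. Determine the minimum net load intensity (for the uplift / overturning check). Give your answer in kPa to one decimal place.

-1.1 kPa

(R or S or Lr) → R = 3 kPa.
1) 0.9(1) - 0.6(3) = 0.9 - 1.8 = -0.9
2) 1.4(1) + 1.7(3) = 1.4 + 5.1 = 6.5
3) 1.0(1) - 0.7(3) = 1.0 - 2.1 = -1.1
Combination 3 gives the minimum: -1.1 kPa.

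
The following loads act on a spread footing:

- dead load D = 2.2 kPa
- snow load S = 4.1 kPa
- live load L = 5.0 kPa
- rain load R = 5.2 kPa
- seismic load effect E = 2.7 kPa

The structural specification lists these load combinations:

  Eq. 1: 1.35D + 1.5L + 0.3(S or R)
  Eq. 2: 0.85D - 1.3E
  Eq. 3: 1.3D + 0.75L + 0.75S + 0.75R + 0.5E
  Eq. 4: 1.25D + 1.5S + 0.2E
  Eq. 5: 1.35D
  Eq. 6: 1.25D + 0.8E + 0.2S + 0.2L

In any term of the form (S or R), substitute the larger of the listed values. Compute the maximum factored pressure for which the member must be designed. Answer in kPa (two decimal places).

14.94 kPa

(S or R) → R = 5.2 kPa.
Eq. 1: 1.35(2.2) + 1.5(5.0) + 0.3(5.2) = 2.97 + 7.50 + 1.56 = 12.03
Eq. 2: 0.85(2.2) - 1.3(2.7) = 1.87 - 3.51 = -1.64
Eq. 3: 1.3(2.2) + 0.75(5.0) + 0.75(4.1) + 0.75(5.2) + 0.5(2.7) = 2.86 + 3.75 + 3.08 + 3.90 + 1.35 = 14.94
Eq. 4: 1.25(2.2) + 1.5(4.1) + 0.2(2.7) = 2.75 + 6.15 + 0.54 = 9.44
Eq. 5: 1.35(2.2) = 2.97
Eq. 6: 1.25(2.2) + 0.8(2.7) + 0.2(4.1) + 0.2(5.0) = 2.75 + 2.16 + 0.82 + 1.00 = 6.73
Maximum is from combination 3.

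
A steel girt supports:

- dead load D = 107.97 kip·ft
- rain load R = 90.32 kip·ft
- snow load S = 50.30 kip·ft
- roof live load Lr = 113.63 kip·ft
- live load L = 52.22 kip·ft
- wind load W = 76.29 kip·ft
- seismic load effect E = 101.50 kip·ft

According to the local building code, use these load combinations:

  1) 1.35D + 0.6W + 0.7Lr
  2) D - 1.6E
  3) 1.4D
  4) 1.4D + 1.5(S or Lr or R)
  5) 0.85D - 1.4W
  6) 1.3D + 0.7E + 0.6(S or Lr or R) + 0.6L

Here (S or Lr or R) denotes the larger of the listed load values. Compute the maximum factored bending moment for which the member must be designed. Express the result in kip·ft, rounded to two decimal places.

321.60 kip·ft

(S or Lr or R) → Lr = 113.63 kip·ft.
1) 1.35(107.97) + 0.6(76.29) + 0.7(113.63) = 145.76 + 45.77 + 79.54 = 271.07
2) 1.0(107.97) - 1.6(101.50) = 107.97 - 162.40 = -54.43
3) 1.4(107.97) = 151.16
4) 1.4(107.97) + 1.5(113.63) = 321.60
5) 0.85(107.97) - 1.4(76.29) = -15.03
6) 1.3(107.97) + 0.7(101.50) + 0.6(113.63) + 0.6(52.22) = 140.36 + 71.05 + 68.18 + 31.33 = 310.92
Maximum is from combination 4.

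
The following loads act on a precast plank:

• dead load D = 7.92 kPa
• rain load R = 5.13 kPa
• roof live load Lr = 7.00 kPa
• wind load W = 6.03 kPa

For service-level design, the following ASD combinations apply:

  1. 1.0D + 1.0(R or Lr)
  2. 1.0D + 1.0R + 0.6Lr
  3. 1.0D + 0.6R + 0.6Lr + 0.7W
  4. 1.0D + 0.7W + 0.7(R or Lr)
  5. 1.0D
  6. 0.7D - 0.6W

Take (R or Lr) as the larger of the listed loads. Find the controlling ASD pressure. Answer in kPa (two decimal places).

19.42 kPa

(R or Lr) → Lr = 7.00 kPa.
1. 1.0(7.92) + 1.0(7.00) = 7.92 + 7.00 = 14.92
2. 1.0(7.92) + 1.0(5.13) + 0.6(7.00) = 7.92 + 5.13 + 4.20 = 17.25
3. 1.0(7.92) + 0.6(5.13) + 0.6(7.00) + 0.7(6.03) = 7.92 + 3.08 + 4.20 + 4.22 = 19.42
4. 1.0(7.92) + 0.7(6.03) + 0.7(7.00) = 7.92 + 4.22 + 4.90 = 17.04
5. 1.0(7.92) = 7.92
6. 0.7(7.92) - 0.6(6.03) = 1.93
Maximum is from combination 3.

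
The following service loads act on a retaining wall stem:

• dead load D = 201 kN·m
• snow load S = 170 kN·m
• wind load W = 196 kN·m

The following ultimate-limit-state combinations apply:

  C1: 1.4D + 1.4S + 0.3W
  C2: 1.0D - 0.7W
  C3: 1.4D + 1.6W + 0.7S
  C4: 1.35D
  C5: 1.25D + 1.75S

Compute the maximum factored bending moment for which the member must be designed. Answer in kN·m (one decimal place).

714.0 kN·m

C1: 1.4(201) + 1.4(170) + 0.3(196) = 578.2
C2: 1.0(201) - 0.7(196) = 63.8
C3: 1.4(201) + 1.6(196) + 0.7(170) = 714.0
C4: 1.35(201) = 271.4
C5: 1.25(201) + 1.75(170) = 548.8
Maximum is from combination 3.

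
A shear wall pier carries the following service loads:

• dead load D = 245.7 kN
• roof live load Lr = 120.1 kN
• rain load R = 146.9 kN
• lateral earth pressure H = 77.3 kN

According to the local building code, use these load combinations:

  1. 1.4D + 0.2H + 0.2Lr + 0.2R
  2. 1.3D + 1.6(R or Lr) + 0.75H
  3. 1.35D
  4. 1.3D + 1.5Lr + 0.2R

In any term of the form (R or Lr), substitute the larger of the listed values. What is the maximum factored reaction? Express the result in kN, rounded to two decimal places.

612.43 kN

(R or Lr) → R = 146.9 kN.
1. 1.4(245.7) + 0.2(77.3) + 0.2(120.1) + 0.2(146.9) = 343.98 + 15.46 + 24.02 + 29.38 = 412.84
2. 1.3(245.7) + 1.6(146.9) + 0.75(77.3) = 319.41 + 235.04 + 57.98 = 612.43
3. 1.35(245.7) = 331.70
4. 1.3(245.7) + 1.5(120.1) + 0.2(146.9) = 319.41 + 180.15 + 29.38 = 528.94
Maximum is from combination 2.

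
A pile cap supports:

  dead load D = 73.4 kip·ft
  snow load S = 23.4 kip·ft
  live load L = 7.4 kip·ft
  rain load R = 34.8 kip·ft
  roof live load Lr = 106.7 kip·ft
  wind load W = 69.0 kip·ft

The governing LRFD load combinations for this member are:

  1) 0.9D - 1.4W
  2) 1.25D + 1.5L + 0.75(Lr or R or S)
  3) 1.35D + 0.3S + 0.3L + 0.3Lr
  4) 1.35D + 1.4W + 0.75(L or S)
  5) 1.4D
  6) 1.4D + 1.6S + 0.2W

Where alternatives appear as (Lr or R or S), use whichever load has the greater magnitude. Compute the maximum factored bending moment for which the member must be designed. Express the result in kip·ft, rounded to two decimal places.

213.24 kip·ft

(Lr or R or S) → Lr = 106.7 kip·ft; (L or S) → S = 23.4 kip·ft.
1) 0.9(73.4) - 1.4(69.0) = 66.06 - 96.60 = -30.54
2) 1.25(73.4) + 1.5(7.4) + 0.75(106.7) = 91.75 + 11.10 + 80.03 = 182.88
3) 1.35(73.4) + 0.3(23.4) + 0.3(7.4) + 0.3(106.7) = 99.09 + 7.02 + 2.22 + 32.01 = 140.34
4) 1.35(73.4) + 1.4(69.0) + 0.75(23.4) = 99.09 + 96.60 + 17.55 = 213.24
5) 1.4(73.4) = 102.76
6) 1.4(73.4) + 1.6(23.4) + 0.2(69.0) = 102.76 + 37.44 + 13.80 = 154.00
Combination 4 governs: M_u = 213.24 kip·ft.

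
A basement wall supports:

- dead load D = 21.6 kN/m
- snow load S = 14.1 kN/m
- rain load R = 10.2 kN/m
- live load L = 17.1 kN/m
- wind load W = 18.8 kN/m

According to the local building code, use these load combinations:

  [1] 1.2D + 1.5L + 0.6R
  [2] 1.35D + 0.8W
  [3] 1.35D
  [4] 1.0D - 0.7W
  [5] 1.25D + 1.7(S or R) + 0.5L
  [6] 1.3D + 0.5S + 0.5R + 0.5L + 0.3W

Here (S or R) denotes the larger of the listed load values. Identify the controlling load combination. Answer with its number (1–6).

(S or R) → S = 14.1 kN/m.
[1] 1.2(21.6) + 1.5(17.1) + 0.6(10.2) = 25.9 + 25.7 + 6.1 = 57.7
[2] 1.35(21.6) + 0.8(18.8) = 29.2 + 15.0 = 44.2
[3] 1.35(21.6) = 29.2
[4] 1.0(21.6) - 0.7(18.8) = 21.6 - 13.2 = 8.4
[5] 1.25(21.6) + 1.7(14.1) + 0.5(17.1) = 59.5
[6] 1.3(21.6) + 0.5(14.1) + 0.5(10.2) + 0.5(17.1) + 0.3(18.8) = 54.4
The largest value is 59.5 kN/m from combination 5.

Combination 5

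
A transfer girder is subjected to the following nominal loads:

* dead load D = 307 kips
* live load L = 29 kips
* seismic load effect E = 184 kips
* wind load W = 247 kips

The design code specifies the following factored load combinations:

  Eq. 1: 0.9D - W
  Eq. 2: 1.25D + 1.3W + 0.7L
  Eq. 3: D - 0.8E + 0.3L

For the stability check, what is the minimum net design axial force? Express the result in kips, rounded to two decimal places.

29.30 kips

Eq. 1: 0.9(307) - 1.0(247) = 276.30 - 247.00 = 29.30
Eq. 2: 1.25(307) + 1.3(247) + 0.7(29) = 383.75 + 321.10 + 20.30 = 725.15
Eq. 3: 1.0(307) - 0.8(184) + 0.3(29) = 307.00 - 147.20 + 8.70 = 168.50
Combination 1 gives the minimum: 29.30 kips.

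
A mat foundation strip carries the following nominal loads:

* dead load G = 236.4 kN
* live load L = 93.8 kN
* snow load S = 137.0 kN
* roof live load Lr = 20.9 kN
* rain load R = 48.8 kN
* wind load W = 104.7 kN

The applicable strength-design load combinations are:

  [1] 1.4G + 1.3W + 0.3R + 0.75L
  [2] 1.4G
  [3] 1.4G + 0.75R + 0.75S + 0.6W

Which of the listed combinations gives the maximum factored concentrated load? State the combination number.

Combination 1

[1] 1.4(236.4) + 1.3(104.7) + 0.3(48.8) + 0.75(93.8) = 552.06
[2] 1.4(236.4) = 330.96
[3] 1.4(236.4) + 0.75(48.8) + 0.75(137.0) + 0.6(104.7) = 533.13
The largest value is 552.06 kN from combination 1.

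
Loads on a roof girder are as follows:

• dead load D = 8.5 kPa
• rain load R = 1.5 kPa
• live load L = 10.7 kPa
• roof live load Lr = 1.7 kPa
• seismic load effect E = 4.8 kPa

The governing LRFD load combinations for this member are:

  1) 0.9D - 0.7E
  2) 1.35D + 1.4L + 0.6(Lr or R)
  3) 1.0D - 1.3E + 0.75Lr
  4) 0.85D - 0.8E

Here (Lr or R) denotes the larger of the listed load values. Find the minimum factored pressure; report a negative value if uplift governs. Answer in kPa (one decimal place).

(Lr or R) → Lr = 1.7 kPa.
1) 0.9(8.5) - 0.7(4.8) = 7.7 - 3.4 = 4.3
2) 1.35(8.5) + 1.4(10.7) + 0.6(1.7) = 11.5 + 15.0 + 1.0 = 27.5
3) 1.0(8.5) - 1.3(4.8) + 0.75(1.7) = 3.5
4) 0.85(8.5) - 0.8(4.8) = 7.2 - 3.8 = 3.4
Combination 4 gives the minimum: 3.4 kPa.

3.4 kPa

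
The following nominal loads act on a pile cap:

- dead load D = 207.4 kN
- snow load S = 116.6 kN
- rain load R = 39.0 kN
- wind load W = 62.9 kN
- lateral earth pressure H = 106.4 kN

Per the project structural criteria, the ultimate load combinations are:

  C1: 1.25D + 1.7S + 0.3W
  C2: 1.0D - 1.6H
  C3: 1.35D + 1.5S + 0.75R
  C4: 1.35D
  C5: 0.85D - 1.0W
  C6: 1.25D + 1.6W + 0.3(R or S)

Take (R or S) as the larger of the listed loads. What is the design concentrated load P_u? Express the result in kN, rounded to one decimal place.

484.1 kN

(R or S) → S = 116.6 kN.
C1: 1.25(207.4) + 1.7(116.6) + 0.3(62.9) = 476.3
C2: 1.0(207.4) - 1.6(106.4) = 207.4 - 170.2 = 37.2
C3: 1.35(207.4) + 1.5(116.6) + 0.75(39.0) = 484.1
C4: 1.35(207.4) = 280.0
C5: 0.85(207.4) - 1.0(62.9) = 176.3 - 62.9 = 113.4
C6: 1.25(207.4) + 1.6(62.9) + 0.3(116.6) = 259.3 + 100.6 + 35.0 = 394.9
Combination 3 governs: P_u = 484.1 kN.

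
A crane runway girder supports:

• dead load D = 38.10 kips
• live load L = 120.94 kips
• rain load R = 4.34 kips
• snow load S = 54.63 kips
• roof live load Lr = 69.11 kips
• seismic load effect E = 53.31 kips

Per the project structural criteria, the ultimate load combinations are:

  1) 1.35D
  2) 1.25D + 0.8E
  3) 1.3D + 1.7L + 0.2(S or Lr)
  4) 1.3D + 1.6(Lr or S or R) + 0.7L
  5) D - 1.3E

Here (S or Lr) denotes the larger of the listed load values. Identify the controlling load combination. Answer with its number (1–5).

Combination 3

(S or Lr) → Lr = 69.11 kips; (Lr or S or R) → Lr = 69.11 kips.
1) 1.35(38.10) = 51.44
2) 1.25(38.10) + 0.8(53.31) = 90.27
3) 1.3(38.10) + 1.7(120.94) + 0.2(69.11) = 49.53 + 205.60 + 13.82 = 268.95
4) 1.3(38.10) + 1.6(69.11) + 0.7(120.94) = 244.76
5) 1.0(38.10) - 1.3(53.31) = 38.10 - 69.30 = -31.20
The largest value is 268.95 kips from combination 3.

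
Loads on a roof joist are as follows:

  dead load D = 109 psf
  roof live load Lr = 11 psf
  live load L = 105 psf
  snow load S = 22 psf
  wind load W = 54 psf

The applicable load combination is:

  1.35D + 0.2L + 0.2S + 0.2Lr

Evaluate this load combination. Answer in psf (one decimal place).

1.35(109) + 0.2(105) + 0.2(22) + 0.2(11) = 147.2 + 21.0 + 4.4 + 2.2 = 174.8
q_u = 174.8 psf.

174.8 psf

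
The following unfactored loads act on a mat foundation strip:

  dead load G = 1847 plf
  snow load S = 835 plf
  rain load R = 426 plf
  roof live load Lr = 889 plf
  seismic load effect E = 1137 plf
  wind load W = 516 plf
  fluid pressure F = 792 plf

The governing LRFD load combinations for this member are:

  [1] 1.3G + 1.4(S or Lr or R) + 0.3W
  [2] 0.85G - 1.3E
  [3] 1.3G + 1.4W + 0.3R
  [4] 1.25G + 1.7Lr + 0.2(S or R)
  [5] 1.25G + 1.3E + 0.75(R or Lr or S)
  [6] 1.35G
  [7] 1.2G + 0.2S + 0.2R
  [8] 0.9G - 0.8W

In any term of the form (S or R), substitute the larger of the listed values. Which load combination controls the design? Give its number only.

Combination 5

(S or Lr or R) → Lr = 889 plf; (S or R) → S = 835 plf; (R or Lr or S) → Lr = 889 plf.
[1] 1.3(1847) + 1.4(889) + 0.3(516) = 2401.10 + 1244.60 + 154.80 = 3800.50
[2] 0.85(1847) - 1.3(1137) = 1569.95 - 1478.10 = 91.85
[3] 1.3(1847) + 1.4(516) + 0.3(426) = 2401.10 + 722.40 + 127.80 = 3251.30
[4] 1.25(1847) + 1.7(889) + 0.2(835) = 2308.75 + 1511.30 + 167.00 = 3987.05
[5] 1.25(1847) + 1.3(1137) + 0.75(889) = 2308.75 + 1478.10 + 666.75 = 4453.60
[6] 1.35(1847) = 2493.45
[7] 1.2(1847) + 0.2(835) + 0.2(426) = 2216.40 + 167.00 + 85.20 = 2468.60
[8] 0.9(1847) - 0.8(516) = 1662.30 - 412.80 = 1249.50
The largest value is 4453.60 plf from combination 5.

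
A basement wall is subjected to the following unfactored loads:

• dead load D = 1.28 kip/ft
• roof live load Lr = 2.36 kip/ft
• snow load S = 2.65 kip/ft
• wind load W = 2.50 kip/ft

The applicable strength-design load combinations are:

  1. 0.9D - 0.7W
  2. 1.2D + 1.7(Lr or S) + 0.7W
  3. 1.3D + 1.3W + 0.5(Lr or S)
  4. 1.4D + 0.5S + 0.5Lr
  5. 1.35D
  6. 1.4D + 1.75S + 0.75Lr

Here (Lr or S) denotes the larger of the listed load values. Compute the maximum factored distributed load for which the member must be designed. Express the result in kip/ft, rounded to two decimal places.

(Lr or S) → S = 2.65 kip/ft.
1. 0.9(1.28) - 0.7(2.50) = -0.60
2. 1.2(1.28) + 1.7(2.65) + 0.7(2.50) = 7.79
3. 1.3(1.28) + 1.3(2.50) + 0.5(2.65) = 6.24
4. 1.4(1.28) + 0.5(2.65) + 0.5(2.36) = 4.30
5. 1.35(1.28) = 1.73
6. 1.4(1.28) + 1.75(2.65) + 0.75(2.36) = 8.20
The controlling combination is 6, giving 8.20 kip/ft.

8.20 kip/ft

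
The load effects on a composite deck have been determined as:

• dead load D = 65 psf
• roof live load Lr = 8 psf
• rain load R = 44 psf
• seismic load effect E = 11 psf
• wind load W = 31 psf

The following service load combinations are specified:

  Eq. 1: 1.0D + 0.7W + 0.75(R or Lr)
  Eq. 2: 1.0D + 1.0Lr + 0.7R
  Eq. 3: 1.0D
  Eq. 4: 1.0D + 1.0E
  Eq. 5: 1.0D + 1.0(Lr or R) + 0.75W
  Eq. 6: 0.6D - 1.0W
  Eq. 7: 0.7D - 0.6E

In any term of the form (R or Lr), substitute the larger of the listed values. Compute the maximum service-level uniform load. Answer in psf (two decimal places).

132.25 psf

(R or Lr) → R = 44 psf; (Lr or R) → R = 44 psf.
Eq. 1: 1.0(65) + 0.7(31) + 0.75(44) = 65.00 + 21.70 + 33.00 = 119.70
Eq. 2: 1.0(65) + 1.0(8) + 0.7(44) = 65.00 + 8.00 + 30.80 = 103.80
Eq. 3: 1.0(65) = 65.00
Eq. 4: 1.0(65) + 1.0(11) = 65.00 + 11.00 = 76.00
Eq. 5: 1.0(65) + 1.0(44) + 0.75(31) = 65.00 + 44.00 + 23.25 = 132.25
Eq. 6: 0.6(65) - 1.0(31) = 39.00 - 31.00 = 8.00
Eq. 7: 0.7(65) - 0.6(11) = 45.50 - 6.60 = 38.90
Combination 5 governs: q = 132.25 psf.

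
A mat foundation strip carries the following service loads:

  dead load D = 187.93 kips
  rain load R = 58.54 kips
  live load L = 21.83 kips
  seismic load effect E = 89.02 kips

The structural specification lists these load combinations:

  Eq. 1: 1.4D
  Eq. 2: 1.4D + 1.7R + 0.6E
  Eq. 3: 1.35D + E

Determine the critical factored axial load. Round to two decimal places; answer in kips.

Eq. 1: 1.4(187.93) = 263.10
Eq. 2: 1.4(187.93) + 1.7(58.54) + 0.6(89.02) = 263.10 + 99.52 + 53.41 = 416.03
Eq. 3: 1.35(187.93) + 1.0(89.02) = 253.71 + 89.02 = 342.73
Maximum is from combination 2.

416.03 kips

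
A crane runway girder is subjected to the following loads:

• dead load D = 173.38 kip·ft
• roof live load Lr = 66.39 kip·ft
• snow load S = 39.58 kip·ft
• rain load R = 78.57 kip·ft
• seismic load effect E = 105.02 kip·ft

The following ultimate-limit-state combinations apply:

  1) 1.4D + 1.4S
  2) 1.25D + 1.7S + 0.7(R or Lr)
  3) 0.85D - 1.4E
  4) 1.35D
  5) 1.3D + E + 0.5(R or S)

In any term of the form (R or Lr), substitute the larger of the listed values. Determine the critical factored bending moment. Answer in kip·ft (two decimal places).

(R or Lr) → R = 78.57 kip·ft; (R or S) → R = 78.57 kip·ft.
1) 1.4(173.38) + 1.4(39.58) = 242.73 + 55.41 = 298.14
2) 1.25(173.38) + 1.7(39.58) + 0.7(78.57) = 339.01
3) 0.85(173.38) - 1.4(105.02) = 0.35
4) 1.35(173.38) = 234.06
5) 1.3(173.38) + 1.0(105.02) + 0.5(78.57) = 225.39 + 105.02 + 39.29 = 369.70
Combination 5 governs: M_u = 369.70 kip·ft.

369.70 kip·ft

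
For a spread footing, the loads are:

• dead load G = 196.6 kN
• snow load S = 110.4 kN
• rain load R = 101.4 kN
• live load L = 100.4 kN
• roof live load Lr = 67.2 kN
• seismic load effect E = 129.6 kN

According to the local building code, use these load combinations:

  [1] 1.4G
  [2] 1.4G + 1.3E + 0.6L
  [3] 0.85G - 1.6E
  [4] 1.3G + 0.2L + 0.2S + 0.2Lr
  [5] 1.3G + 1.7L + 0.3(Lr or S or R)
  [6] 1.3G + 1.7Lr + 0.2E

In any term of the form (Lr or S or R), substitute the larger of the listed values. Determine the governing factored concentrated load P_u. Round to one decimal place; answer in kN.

(Lr or S or R) → S = 110.4 kN.
[1] 1.4(196.6) = 275.2
[2] 1.4(196.6) + 1.3(129.6) + 0.6(100.4) = 504.0
[3] 0.85(196.6) - 1.6(129.6) = 167.1 - 207.4 = -40.3
[4] 1.3(196.6) + 0.2(100.4) + 0.2(110.4) + 0.2(67.2) = 255.6 + 20.1 + 22.1 + 13.4 = 311.2
[5] 1.3(196.6) + 1.7(100.4) + 0.3(110.4) = 255.6 + 170.7 + 33.1 = 459.4
[6] 1.3(196.6) + 1.7(67.2) + 0.2(129.6) = 255.6 + 114.2 + 25.9 = 395.7
The controlling combination is 2, giving 504.0 kN.

504.0 kN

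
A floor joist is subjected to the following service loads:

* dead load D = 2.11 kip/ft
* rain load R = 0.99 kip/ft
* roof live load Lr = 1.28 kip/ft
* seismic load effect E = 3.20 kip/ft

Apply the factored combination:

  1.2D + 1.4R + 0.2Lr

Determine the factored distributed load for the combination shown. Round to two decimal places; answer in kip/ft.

1.2(2.11) + 1.4(0.99) + 0.2(1.28) = 4.17
w_u = 4.17 kip/ft.

4.17 kip/ft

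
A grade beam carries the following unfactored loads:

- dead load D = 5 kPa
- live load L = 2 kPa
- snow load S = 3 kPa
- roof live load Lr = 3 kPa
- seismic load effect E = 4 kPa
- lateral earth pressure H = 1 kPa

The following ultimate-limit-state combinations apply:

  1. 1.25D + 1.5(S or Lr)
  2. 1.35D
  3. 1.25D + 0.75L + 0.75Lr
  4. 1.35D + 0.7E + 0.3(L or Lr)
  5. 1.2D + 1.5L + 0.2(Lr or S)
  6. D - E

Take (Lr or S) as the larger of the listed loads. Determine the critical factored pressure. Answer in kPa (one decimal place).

(S or Lr) → S = 3 kPa; (L or Lr) → Lr = 3 kPa; (Lr or S) → Lr = 3 kPa.
1. 1.25(5) + 1.5(3) = 10.8
2. 1.35(5) = 6.8
3. 1.25(5) + 0.75(2) + 0.75(3) = 10.0
4. 1.35(5) + 0.7(4) + 0.3(3) = 10.5
5. 1.2(5) + 1.5(2) + 0.2(3) = 9.6
6. 1.0(5) - 1.0(4) = 1.0
Maximum is from combination 1.

10.8 kPa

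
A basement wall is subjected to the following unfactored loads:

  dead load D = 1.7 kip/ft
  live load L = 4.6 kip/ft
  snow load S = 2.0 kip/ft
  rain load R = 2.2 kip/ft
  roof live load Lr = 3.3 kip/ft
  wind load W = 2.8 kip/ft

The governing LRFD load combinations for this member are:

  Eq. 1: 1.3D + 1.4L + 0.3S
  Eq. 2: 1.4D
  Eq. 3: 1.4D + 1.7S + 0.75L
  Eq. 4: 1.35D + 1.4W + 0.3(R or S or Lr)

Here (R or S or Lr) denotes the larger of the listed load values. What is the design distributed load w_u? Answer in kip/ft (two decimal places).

(R or S or Lr) → Lr = 3.3 kip/ft.
Eq. 1: 1.3(1.7) + 1.4(4.6) + 0.3(2.0) = 2.21 + 6.44 + 0.60 = 9.25
Eq. 2: 1.4(1.7) = 2.38
Eq. 3: 1.4(1.7) + 1.7(2.0) + 0.75(4.6) = 2.38 + 3.40 + 3.45 = 9.23
Eq. 4: 1.35(1.7) + 1.4(2.8) + 0.3(3.3) = 2.30 + 3.92 + 0.99 = 7.21
Maximum is from combination 1.

9.25 kip/ft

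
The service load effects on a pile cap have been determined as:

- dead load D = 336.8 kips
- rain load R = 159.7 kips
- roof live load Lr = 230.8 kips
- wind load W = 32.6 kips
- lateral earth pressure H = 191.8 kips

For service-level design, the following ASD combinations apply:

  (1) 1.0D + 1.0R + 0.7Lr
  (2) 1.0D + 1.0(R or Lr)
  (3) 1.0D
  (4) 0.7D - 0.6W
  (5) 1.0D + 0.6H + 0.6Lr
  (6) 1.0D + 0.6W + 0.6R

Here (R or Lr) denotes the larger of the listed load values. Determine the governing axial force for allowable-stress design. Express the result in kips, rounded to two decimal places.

(R or Lr) → Lr = 230.8 kips.
(1) 1.0(336.8) + 1.0(159.7) + 0.7(230.8) = 336.80 + 159.70 + 161.56 = 658.06
(2) 1.0(336.8) + 1.0(230.8) = 336.80 + 230.80 = 567.60
(3) 1.0(336.8) = 336.80
(4) 0.7(336.8) - 0.6(32.6) = 235.76 - 19.56 = 216.20
(5) 1.0(336.8) + 0.6(191.8) + 0.6(230.8) = 336.80 + 115.08 + 138.48 = 590.36
(6) 1.0(336.8) + 0.6(32.6) + 0.6(159.7) = 336.80 + 19.56 + 95.82 = 452.18
The controlling combination is 1, giving 658.06 kips.

658.06 kips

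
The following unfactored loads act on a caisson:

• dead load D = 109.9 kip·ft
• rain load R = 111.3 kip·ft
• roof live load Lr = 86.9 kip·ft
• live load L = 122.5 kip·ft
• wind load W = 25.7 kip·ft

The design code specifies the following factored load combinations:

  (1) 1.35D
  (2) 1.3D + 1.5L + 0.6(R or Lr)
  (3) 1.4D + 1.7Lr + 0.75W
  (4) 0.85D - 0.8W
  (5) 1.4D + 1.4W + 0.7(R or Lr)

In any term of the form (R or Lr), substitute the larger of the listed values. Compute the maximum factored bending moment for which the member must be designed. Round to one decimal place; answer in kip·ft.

393.4 kip·ft

(R or Lr) → R = 111.3 kip·ft.
(1) 1.35(109.9) = 148.4
(2) 1.3(109.9) + 1.5(122.5) + 0.6(111.3) = 393.4
(3) 1.4(109.9) + 1.7(86.9) + 0.75(25.7) = 153.9 + 147.7 + 19.3 = 320.9
(4) 0.85(109.9) - 0.8(25.7) = 72.9
(5) 1.4(109.9) + 1.4(25.7) + 0.7(111.3) = 153.9 + 36.0 + 77.9 = 267.8
The controlling combination is 2, giving 393.4 kip·ft.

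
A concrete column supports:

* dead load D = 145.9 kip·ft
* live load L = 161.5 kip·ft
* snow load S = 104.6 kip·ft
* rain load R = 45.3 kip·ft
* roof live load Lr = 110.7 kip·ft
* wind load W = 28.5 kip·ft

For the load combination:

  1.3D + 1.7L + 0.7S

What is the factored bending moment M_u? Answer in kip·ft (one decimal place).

537.4 kip·ft

1.3(145.9) + 1.7(161.5) + 0.7(104.6) = 537.4
M_u = 537.4 kip·ft.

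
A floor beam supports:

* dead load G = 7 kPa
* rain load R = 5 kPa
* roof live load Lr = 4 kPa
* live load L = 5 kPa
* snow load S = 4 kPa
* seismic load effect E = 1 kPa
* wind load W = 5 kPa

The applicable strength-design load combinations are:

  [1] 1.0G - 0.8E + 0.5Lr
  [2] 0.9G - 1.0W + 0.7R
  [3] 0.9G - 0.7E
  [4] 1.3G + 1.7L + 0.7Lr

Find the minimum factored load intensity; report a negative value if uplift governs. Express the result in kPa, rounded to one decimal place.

[1] 1.0(7) - 0.8(1) + 0.5(4) = 7.0 - 0.8 + 2.0 = 8.2
[2] 0.9(7) - 1.0(5) + 0.7(5) = 6.3 - 5.0 + 3.5 = 4.8
[3] 0.9(7) - 0.7(1) = 6.3 - 0.7 = 5.6
[4] 1.3(7) + 1.7(5) + 0.7(4) = 9.1 + 8.5 + 2.8 = 20.4
Combination 2 gives the minimum: 4.8 kPa.

4.8 kPa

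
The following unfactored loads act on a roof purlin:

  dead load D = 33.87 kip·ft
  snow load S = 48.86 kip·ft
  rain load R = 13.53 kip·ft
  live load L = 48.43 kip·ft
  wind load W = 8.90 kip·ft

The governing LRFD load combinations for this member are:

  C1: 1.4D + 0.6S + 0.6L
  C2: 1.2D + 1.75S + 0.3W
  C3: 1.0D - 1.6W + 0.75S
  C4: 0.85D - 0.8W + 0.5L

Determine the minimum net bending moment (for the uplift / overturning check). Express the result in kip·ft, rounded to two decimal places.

45.88 kip·ft

C1: 1.4(33.87) + 0.6(48.86) + 0.6(48.43) = 105.79
C2: 1.2(33.87) + 1.75(48.86) + 0.3(8.90) = 40.64 + 85.51 + 2.67 = 128.82
C3: 1.0(33.87) - 1.6(8.90) + 0.75(48.86) = 33.87 - 14.24 + 36.65 = 56.28
C4: 0.85(33.87) - 0.8(8.90) + 0.5(48.43) = 45.88
Combination 4 gives the minimum: 45.88 kip·ft.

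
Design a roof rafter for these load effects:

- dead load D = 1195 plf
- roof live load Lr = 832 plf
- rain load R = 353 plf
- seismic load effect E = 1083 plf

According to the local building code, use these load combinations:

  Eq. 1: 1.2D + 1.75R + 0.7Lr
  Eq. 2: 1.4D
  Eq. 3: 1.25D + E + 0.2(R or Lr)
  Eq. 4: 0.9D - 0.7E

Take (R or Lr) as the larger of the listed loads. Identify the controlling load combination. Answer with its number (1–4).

Combination 3

(R or Lr) → Lr = 832 plf.
Eq. 1: 1.2(1195) + 1.75(353) + 0.7(832) = 2634.15
Eq. 2: 1.4(1195) = 1673.00
Eq. 3: 1.25(1195) + 1.0(1083) + 0.2(832) = 2743.15
Eq. 4: 0.9(1195) - 0.7(1083) = 317.40
The largest value is 2743.15 plf from combination 3.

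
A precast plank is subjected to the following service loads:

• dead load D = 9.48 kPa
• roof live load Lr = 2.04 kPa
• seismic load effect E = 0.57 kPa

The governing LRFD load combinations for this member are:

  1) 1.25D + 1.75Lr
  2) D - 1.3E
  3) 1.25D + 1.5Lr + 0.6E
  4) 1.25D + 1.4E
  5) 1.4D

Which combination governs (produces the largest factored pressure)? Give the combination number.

Combination 1

1) 1.25(9.48) + 1.75(2.04) = 11.85 + 3.57 = 15.42
2) 1.0(9.48) - 1.3(0.57) = 9.48 - 0.74 = 8.74
3) 1.25(9.48) + 1.5(2.04) + 0.6(0.57) = 11.85 + 3.06 + 0.34 = 15.25
4) 1.25(9.48) + 1.4(0.57) = 11.85 + 0.80 = 12.65
5) 1.4(9.48) = 13.27
The largest value is 15.42 kPa from combination 1.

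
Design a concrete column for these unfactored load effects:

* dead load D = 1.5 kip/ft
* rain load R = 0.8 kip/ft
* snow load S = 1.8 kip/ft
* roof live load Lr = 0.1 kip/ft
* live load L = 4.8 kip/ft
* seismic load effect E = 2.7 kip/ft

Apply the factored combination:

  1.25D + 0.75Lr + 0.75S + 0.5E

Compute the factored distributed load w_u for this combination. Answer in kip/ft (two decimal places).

4.65 kip/ft

1.25(1.5) + 0.75(0.1) + 0.75(1.8) + 0.5(2.7) = 4.65
w_u = 4.65 kip/ft.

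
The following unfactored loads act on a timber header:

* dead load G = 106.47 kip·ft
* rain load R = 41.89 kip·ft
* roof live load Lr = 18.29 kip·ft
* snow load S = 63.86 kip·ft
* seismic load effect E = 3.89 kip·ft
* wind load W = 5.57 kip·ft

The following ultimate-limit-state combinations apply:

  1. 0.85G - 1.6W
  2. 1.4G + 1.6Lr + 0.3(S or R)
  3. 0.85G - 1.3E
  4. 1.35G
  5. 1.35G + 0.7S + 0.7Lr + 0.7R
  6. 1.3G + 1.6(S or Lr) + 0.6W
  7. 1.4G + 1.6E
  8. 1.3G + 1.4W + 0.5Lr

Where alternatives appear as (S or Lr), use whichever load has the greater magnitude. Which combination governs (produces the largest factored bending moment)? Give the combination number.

Combination 6

(S or R) → S = 63.86 kip·ft; (S or Lr) → S = 63.86 kip·ft.
1. 0.85(106.47) - 1.6(5.57) = 90.50 - 8.91 = 81.59
2. 1.4(106.47) + 1.6(18.29) + 0.3(63.86) = 149.06 + 29.26 + 19.16 = 197.48
3. 0.85(106.47) - 1.3(3.89) = 90.50 - 5.06 = 85.44
4. 1.35(106.47) = 143.73
5. 1.35(106.47) + 0.7(63.86) + 0.7(18.29) + 0.7(41.89) = 230.56
6. 1.3(106.47) + 1.6(63.86) + 0.6(5.57) = 138.41 + 102.18 + 3.34 = 243.93
7. 1.4(106.47) + 1.6(3.89) = 149.06 + 6.22 = 155.28
8. 1.3(106.47) + 1.4(5.57) + 0.5(18.29) = 155.35
The largest value is 243.93 kip·ft from combination 6.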